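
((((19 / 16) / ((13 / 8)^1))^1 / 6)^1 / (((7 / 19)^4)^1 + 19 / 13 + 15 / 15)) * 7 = 17332693 / 50417820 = 0.34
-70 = -70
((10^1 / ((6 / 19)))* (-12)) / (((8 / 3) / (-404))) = 57570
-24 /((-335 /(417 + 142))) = 13416 /335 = 40.05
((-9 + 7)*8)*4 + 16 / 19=-1200 / 19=-63.16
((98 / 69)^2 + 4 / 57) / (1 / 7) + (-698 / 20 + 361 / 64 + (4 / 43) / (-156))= -237026687023 / 16181305920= -14.65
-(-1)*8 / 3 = 8 / 3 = 2.67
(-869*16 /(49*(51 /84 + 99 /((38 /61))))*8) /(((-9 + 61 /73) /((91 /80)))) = 1.98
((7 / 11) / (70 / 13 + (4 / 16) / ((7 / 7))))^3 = 48228544 / 33479650567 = 0.00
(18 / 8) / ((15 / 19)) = 57 / 20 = 2.85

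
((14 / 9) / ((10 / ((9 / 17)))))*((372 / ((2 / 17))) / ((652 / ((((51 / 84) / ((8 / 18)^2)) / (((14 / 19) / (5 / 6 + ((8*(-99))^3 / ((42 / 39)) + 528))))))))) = -15714077437366713 / 20446720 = -768537811.31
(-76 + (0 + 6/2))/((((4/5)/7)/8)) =-5110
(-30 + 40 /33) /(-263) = 950 /8679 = 0.11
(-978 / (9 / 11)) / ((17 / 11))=-39446 / 51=-773.45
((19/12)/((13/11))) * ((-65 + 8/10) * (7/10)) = -156541/2600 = -60.21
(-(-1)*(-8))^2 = 64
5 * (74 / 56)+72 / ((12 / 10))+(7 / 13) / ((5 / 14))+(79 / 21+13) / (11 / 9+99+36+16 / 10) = 385114269 / 5643820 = 68.24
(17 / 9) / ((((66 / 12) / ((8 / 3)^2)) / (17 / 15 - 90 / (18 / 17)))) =-2737408 / 13365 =-204.82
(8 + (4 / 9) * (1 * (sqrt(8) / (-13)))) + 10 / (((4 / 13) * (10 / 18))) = 133 / 2 - 8 * sqrt(2) / 117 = 66.40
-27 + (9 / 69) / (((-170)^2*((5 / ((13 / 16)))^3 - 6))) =-8952236757609 / 331564324600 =-27.00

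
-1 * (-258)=258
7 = 7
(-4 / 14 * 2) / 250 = -2 / 875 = -0.00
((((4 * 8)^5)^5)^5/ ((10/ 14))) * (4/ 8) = 487321232961355080116091937864716175449411003887022697663182794575423067786571376122152552478356930518348635360949109667584547928613709502987192218598258961757872966316556620034486684352512/ 5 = 97464246592271016023218390000000000000000000000000000000000000000000000000000000000000000000000000000000000000000000000000000000000000000000000000000000000000000000000000000000000000000000.00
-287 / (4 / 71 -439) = 20377 / 31165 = 0.65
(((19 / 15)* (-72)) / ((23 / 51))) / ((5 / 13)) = -302328 / 575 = -525.79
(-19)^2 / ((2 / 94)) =16967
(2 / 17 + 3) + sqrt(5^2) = 138 / 17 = 8.12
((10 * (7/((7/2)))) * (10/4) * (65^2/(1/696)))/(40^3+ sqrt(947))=9409920000000/4095999053-147030000 * sqrt(947)/4095999053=2296.24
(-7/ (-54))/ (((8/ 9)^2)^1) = 21/ 128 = 0.16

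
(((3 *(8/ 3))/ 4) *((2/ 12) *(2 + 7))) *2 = 6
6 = 6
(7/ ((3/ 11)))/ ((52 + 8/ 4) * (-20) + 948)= -7/ 36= -0.19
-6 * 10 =-60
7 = 7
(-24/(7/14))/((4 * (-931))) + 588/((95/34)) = 979668/4655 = 210.45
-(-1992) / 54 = 332 / 9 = 36.89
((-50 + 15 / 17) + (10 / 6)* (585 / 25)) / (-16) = 43 / 68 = 0.63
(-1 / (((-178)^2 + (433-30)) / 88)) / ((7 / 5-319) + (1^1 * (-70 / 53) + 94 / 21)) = 11130 / 1276102907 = 0.00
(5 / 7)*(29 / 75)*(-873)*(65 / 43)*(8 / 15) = -292552 / 1505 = -194.39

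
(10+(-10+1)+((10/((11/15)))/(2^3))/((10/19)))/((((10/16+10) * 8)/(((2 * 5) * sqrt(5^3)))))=1865 * sqrt(5)/748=5.58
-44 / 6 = -22 / 3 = -7.33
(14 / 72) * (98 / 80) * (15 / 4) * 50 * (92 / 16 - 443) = -19528.22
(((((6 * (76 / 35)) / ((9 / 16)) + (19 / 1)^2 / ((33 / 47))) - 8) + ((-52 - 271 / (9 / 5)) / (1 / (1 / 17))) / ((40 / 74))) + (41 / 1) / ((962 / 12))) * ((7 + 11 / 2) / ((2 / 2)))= 287742870505 / 45333288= 6347.28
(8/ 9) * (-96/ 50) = -128/ 75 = -1.71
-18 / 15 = -6 / 5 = -1.20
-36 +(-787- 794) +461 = -1156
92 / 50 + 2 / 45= 424 / 225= 1.88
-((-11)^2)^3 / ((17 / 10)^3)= -1771561000 / 4913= -360586.40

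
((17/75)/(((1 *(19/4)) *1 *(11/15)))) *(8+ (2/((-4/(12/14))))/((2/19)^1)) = 34/133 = 0.26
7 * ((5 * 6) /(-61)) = -3.44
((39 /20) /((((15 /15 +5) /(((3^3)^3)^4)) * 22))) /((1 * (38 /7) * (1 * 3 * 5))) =4552870604008973337 /167200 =27230087344551.28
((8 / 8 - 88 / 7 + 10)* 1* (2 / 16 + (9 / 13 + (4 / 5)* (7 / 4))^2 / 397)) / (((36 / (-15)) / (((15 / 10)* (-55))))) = -220860453 / 30057664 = -7.35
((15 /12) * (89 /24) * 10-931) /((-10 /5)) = 42463 /96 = 442.32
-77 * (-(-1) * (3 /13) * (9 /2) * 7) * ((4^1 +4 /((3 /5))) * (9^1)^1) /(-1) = 698544 /13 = 53734.15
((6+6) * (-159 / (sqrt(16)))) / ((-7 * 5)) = 477 / 35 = 13.63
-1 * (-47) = 47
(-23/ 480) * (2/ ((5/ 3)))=-0.06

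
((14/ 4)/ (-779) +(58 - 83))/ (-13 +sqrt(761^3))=-29646277 * sqrt(761)/ 686627600896 - 506441/ 686627600896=-0.00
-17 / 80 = -0.21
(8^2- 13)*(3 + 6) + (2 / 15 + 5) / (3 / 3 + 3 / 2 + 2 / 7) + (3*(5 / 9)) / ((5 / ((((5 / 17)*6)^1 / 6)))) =4584056 / 9945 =460.94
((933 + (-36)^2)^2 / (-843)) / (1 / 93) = -154021671 / 281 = -548119.83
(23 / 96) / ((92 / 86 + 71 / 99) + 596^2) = 32637 / 48389187808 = 0.00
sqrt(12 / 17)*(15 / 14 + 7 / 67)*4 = 4412*sqrt(51) / 7973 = 3.95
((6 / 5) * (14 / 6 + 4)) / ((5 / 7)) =266 / 25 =10.64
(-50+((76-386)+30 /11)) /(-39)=1310 /143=9.16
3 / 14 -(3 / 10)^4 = 0.21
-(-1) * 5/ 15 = 1/ 3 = 0.33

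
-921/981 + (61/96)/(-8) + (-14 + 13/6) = -358611/27904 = -12.85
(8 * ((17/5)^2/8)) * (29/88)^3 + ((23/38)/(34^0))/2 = 231881599/323699200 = 0.72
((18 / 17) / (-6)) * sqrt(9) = -9 / 17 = -0.53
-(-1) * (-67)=-67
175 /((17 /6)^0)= 175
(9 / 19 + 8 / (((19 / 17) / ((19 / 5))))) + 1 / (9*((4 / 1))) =27.70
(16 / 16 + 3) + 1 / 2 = 9 / 2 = 4.50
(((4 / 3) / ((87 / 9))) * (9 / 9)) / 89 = 4 / 2581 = 0.00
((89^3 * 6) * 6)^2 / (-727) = -644087753085456 / 727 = -885952892827.31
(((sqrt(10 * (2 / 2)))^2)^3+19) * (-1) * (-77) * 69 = 5413947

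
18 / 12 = 3 / 2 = 1.50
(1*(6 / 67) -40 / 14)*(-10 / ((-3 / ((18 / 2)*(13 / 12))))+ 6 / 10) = -214819 / 2345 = -91.61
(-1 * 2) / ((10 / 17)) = -17 / 5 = -3.40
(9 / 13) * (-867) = -7803 / 13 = -600.23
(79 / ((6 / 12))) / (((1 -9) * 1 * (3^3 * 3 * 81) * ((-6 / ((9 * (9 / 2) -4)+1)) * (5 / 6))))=395 / 17496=0.02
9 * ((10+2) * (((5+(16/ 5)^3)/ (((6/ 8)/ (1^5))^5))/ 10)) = 9668608/ 5625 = 1718.86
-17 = -17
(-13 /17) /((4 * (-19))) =13 /1292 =0.01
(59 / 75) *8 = 472 / 75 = 6.29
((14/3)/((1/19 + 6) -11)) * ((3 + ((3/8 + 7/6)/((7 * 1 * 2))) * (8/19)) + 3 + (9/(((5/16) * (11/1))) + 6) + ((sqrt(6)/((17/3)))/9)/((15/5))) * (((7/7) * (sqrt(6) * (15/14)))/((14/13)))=-8367151 * sqrt(6)/607992 -1235/33558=-33.75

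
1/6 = 0.17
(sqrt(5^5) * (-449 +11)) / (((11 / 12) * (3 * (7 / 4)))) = -175200 * sqrt(5) / 77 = -5087.78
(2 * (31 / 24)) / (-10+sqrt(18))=-155 / 492 - 31 * sqrt(2) / 328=-0.45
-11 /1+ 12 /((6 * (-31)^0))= -9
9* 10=90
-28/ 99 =-0.28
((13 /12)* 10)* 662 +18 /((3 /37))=22181 /3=7393.67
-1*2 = -2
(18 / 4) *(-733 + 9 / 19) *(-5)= 313155 / 19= 16481.84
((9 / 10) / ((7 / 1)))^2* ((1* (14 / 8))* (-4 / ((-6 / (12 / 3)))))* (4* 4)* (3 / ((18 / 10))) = 72 / 35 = 2.06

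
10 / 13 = 0.77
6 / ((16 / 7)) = 2.62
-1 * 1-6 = -7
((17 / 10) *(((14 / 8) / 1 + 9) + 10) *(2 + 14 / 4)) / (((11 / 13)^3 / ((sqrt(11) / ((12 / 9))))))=9299901 *sqrt(11) / 38720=796.60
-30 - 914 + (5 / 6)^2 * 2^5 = -8296 / 9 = -921.78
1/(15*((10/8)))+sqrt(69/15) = 4/75+sqrt(115)/5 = 2.20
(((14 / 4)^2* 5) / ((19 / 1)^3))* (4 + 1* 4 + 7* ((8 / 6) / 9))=14945 / 185193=0.08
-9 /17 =-0.53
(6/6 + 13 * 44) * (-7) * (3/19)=-12033/19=-633.32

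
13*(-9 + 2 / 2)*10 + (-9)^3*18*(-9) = 117058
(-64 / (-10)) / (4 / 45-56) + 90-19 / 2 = 101125 / 1258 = 80.39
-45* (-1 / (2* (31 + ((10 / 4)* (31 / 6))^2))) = 3240 / 28489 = 0.11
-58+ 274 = 216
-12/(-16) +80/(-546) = 659/1092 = 0.60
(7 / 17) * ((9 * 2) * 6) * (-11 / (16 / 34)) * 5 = -10395 / 2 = -5197.50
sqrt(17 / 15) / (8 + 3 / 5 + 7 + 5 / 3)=sqrt(255) / 259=0.06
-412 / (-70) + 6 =416 / 35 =11.89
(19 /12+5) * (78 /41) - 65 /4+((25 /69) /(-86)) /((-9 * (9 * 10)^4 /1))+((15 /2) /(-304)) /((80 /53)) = -6536962646847361 /1746938116569600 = -3.74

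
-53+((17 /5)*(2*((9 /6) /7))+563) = 17901 /35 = 511.46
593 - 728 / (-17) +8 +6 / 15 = 54759 / 85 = 644.22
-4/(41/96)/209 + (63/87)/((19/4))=26748/248501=0.11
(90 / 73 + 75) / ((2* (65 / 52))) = 2226 / 73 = 30.49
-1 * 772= -772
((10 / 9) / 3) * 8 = 80 / 27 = 2.96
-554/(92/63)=-17451/46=-379.37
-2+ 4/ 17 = -30/ 17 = -1.76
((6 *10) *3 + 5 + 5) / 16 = 95 / 8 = 11.88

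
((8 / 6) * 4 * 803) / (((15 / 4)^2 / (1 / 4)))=51392 / 675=76.14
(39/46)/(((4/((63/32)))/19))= 46683/5888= 7.93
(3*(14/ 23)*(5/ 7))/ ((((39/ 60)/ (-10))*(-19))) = 1.06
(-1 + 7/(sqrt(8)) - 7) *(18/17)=-144/17 + 63 *sqrt(2)/34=-5.85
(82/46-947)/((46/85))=-923950/529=-1746.60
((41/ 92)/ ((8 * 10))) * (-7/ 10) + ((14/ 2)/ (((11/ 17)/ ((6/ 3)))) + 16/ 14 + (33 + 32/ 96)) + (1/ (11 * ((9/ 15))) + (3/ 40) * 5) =962888503/ 17001600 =56.64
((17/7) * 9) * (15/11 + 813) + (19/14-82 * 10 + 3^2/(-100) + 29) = 130976457/7700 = 17009.93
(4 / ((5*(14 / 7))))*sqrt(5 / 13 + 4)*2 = 4*sqrt(741) / 65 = 1.68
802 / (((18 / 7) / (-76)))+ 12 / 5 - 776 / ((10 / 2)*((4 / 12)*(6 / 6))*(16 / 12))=-1082266 / 45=-24050.36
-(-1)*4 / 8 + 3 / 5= 11 / 10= 1.10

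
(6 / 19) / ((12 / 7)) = 7 / 38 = 0.18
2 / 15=0.13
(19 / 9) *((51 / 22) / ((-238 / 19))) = -361 / 924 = -0.39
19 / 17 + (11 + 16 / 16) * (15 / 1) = 3079 / 17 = 181.12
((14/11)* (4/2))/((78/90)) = 420/143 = 2.94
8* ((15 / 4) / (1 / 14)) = 420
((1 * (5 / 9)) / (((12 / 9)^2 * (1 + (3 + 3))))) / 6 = 5 / 672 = 0.01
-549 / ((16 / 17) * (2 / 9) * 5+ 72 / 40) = -419985 / 2177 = -192.92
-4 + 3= -1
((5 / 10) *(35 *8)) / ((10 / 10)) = 140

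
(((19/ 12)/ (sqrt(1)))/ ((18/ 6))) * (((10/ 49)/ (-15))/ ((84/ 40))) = -95/ 27783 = -0.00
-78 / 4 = -39 / 2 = -19.50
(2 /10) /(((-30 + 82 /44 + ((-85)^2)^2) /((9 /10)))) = 11 /3190036475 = 0.00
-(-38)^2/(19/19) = -1444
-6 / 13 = -0.46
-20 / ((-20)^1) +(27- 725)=-697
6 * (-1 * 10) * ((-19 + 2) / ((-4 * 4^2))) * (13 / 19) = -3315 / 304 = -10.90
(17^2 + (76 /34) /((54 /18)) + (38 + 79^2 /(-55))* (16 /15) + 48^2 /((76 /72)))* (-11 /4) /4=-212467419 /129200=-1644.48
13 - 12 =1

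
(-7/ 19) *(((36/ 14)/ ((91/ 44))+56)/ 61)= -36464/ 105469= -0.35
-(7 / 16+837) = -13399 / 16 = -837.44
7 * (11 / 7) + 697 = 708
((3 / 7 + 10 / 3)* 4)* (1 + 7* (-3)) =-6320 / 21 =-300.95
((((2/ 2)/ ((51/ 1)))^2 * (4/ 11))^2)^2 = 256/ 670088476455241041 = 0.00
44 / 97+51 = 4991 / 97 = 51.45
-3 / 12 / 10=-1 / 40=-0.02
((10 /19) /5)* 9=18 /19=0.95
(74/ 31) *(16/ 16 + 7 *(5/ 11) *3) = 8584/ 341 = 25.17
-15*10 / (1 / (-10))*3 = 4500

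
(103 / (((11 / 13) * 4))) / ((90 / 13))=4.40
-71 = -71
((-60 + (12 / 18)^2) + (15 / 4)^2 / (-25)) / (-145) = 8657 / 20880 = 0.41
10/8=5/4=1.25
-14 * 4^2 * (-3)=672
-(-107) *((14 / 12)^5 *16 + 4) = 2006357 / 486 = 4128.31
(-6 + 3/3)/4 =-5/4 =-1.25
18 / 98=9 / 49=0.18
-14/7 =-2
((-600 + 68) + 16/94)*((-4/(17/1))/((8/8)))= 99984/799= 125.14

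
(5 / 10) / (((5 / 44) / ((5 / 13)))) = 1.69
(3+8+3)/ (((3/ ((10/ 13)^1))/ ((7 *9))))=2940/ 13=226.15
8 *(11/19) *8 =704/19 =37.05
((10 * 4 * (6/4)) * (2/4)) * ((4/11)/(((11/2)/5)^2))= 12000/1331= 9.02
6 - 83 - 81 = -158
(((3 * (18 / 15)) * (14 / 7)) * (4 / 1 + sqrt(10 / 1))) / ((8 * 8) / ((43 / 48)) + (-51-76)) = -6192 / 11945-1548 * sqrt(10) / 11945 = -0.93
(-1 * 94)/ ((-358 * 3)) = 47/ 537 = 0.09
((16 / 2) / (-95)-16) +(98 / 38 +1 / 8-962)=-741289 / 760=-975.38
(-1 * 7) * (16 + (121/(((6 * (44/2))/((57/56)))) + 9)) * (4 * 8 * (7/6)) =-40663/6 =-6777.17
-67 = -67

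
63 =63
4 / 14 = 2 / 7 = 0.29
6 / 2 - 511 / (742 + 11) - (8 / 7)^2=37460 / 36897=1.02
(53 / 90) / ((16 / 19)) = 1007 / 1440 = 0.70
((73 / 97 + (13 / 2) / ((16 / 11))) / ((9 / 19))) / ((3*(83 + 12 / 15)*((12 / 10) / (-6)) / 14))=-53888275 / 17557776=-3.07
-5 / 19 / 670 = -1 / 2546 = -0.00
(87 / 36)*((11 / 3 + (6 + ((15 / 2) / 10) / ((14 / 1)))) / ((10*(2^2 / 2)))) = 47357 / 40320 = 1.17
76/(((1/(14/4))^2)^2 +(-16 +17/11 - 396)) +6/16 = 16463129/86722712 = 0.19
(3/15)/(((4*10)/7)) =7/200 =0.04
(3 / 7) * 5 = 15 / 7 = 2.14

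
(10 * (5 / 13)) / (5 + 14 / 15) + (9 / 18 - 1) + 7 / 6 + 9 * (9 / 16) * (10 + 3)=3727987 / 55536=67.13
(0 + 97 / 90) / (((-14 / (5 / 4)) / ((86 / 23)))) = -4171 / 11592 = -0.36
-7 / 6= -1.17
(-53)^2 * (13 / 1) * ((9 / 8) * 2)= 328653 / 4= 82163.25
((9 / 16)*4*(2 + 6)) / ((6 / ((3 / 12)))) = 3 / 4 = 0.75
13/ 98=0.13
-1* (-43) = 43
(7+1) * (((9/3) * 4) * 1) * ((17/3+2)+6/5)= 4256/5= 851.20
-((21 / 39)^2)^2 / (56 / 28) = -2401 / 57122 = -0.04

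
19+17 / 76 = 1461 / 76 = 19.22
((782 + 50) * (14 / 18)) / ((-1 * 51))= -5824 / 459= -12.69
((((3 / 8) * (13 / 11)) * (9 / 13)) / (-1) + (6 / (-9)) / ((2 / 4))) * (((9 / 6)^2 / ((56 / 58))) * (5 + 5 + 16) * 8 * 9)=-4407507 / 616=-7155.04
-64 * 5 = -320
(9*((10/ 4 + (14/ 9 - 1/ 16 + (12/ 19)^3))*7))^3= 25280938846750013577899/ 1321728810102784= 19127175.45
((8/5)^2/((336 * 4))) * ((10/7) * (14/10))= 0.00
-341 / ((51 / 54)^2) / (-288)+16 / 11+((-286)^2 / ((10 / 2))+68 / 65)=27049394527 / 1653080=16363.03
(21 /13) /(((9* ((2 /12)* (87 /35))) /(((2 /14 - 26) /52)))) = -6335 /29406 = -0.22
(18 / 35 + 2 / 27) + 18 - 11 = 7171 / 945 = 7.59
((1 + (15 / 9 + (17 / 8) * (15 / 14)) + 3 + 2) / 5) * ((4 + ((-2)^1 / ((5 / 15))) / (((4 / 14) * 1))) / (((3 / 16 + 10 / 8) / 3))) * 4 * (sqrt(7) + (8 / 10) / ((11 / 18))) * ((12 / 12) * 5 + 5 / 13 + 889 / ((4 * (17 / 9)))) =-137336.99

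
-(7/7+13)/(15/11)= -154/15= -10.27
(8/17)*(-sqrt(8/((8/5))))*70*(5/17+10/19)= -148400*sqrt(5)/5491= -60.43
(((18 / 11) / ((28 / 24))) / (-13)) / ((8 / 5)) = -135 / 2002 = -0.07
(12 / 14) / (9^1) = 2 / 21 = 0.10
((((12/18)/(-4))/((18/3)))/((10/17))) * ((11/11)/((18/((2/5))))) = -17/16200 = -0.00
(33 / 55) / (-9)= -1 / 15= -0.07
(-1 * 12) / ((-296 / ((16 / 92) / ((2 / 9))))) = 27 / 851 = 0.03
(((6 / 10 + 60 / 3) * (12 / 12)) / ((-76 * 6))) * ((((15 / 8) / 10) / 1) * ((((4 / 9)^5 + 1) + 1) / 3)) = -0.01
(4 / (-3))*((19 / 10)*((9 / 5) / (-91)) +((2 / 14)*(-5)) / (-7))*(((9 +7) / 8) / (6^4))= -2053 / 15479100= -0.00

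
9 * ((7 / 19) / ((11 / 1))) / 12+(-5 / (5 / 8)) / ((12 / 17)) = -28361 / 2508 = -11.31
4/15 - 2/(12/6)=-0.73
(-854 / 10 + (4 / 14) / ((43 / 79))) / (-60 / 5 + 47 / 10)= 255474 / 21973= 11.63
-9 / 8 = -1.12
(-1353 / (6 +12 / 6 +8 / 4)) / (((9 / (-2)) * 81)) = 451 / 1215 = 0.37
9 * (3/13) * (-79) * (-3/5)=6399/65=98.45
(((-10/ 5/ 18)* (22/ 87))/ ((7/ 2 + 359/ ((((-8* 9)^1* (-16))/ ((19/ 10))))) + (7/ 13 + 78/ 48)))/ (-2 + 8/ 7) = 0.01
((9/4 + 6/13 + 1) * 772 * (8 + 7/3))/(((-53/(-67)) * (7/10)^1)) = 773661730/14469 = 53470.30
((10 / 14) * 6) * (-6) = -180 / 7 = -25.71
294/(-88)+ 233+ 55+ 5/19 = 238195/836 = 284.92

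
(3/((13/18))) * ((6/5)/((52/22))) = 1782/845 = 2.11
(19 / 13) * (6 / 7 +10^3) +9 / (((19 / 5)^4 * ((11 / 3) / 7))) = 190833794909 / 130451321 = 1462.87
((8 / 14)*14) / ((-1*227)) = -8 / 227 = -0.04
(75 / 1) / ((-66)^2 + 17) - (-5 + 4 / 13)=267728 / 56849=4.71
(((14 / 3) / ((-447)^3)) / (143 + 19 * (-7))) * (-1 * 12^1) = 28 / 446573115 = 0.00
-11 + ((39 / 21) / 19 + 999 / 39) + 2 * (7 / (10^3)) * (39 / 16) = 203984017 / 13832000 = 14.75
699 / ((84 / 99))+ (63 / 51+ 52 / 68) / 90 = 1038043 / 1260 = 823.84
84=84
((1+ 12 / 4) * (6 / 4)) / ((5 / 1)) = 6 / 5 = 1.20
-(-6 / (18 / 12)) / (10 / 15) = 6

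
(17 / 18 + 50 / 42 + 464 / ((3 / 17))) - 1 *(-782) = 430097 / 126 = 3413.47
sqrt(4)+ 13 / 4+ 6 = 45 / 4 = 11.25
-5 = -5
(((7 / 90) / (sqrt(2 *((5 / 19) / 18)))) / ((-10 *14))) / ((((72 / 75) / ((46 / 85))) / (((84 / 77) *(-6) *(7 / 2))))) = 161 *sqrt(95) / 37400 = 0.04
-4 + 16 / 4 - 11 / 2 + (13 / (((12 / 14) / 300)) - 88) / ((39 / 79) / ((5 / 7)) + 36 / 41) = 144244637 / 50826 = 2838.01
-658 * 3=-1974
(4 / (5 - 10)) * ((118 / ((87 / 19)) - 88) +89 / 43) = 900236 / 18705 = 48.13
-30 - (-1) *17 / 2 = -43 / 2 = -21.50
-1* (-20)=20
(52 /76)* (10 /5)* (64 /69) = 1664 /1311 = 1.27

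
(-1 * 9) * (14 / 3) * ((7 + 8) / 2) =-315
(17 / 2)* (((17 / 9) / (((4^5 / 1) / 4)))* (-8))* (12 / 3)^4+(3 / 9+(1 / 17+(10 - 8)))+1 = -19133 / 153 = -125.05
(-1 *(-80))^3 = 512000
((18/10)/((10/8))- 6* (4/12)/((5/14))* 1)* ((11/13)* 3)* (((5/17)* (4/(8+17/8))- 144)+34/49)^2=-8214245018682208/37938381075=-216515.43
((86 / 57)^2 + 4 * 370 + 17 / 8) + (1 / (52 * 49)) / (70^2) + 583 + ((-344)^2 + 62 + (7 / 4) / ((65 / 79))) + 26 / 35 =120468.27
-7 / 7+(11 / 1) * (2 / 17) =5 / 17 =0.29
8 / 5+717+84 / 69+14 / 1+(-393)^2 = 17846024 / 115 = 155182.82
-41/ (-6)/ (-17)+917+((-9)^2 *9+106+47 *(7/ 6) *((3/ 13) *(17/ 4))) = 9575719/ 5304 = 1805.38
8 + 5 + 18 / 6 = 16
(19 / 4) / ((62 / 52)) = 247 / 62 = 3.98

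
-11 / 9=-1.22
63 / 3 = 21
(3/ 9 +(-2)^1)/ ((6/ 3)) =-5/ 6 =-0.83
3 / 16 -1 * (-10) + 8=291 / 16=18.19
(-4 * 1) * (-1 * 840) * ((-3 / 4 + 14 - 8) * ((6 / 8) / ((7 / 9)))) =17010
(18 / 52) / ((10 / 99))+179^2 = 8331551 / 260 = 32044.43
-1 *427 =-427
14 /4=7 /2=3.50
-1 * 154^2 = -23716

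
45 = 45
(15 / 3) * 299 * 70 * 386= 40394900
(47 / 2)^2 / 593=2209 / 2372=0.93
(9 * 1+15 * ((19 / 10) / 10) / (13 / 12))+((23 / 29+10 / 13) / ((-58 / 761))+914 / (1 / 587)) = 536509.13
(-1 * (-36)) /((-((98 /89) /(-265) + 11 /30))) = -5094360 /51299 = -99.31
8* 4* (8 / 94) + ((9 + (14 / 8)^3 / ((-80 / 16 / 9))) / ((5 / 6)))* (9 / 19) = 1682917 / 714400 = 2.36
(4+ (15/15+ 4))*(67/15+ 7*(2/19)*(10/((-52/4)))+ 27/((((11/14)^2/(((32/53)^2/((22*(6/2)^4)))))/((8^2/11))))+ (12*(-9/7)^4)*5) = 184288001225773983/121949941828715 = 1511.18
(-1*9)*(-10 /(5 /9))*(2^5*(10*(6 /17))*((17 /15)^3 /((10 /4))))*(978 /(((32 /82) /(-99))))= -330406236864 /125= -2643249894.91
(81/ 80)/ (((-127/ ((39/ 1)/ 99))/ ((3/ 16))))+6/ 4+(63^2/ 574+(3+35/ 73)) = 63653556211/ 5351962880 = 11.89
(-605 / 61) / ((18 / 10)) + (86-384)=-166627 / 549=-303.51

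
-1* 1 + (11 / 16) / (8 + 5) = -197 / 208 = -0.95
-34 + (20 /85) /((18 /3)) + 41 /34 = -3341 /102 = -32.75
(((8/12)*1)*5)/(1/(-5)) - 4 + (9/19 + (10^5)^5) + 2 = 569999999999999999999998963/57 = 9999999999999999999999982.00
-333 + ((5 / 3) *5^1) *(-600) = -5333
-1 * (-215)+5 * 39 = 410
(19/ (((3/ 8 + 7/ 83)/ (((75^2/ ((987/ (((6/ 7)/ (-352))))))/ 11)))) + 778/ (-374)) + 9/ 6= -182746523/ 288973531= -0.63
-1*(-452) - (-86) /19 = 8674 /19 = 456.53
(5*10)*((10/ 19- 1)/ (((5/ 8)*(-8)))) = 90/ 19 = 4.74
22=22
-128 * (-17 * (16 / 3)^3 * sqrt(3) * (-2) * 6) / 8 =-4456448 * sqrt(3) / 9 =-857643.82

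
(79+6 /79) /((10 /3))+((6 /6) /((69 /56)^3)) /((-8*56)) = 6156277489 /259522110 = 23.72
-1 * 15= -15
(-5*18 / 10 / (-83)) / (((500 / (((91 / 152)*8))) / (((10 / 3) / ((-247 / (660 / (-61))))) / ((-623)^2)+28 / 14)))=0.00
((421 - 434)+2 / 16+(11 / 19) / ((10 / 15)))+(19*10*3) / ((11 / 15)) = 1279525 / 1672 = 765.27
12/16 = 0.75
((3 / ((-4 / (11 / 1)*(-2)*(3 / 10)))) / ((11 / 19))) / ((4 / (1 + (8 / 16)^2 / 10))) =779 / 128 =6.09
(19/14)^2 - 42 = -7871/196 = -40.16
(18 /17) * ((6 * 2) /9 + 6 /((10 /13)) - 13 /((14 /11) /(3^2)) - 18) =-106.72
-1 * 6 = -6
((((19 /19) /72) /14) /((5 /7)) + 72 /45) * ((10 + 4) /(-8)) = -8071 /2880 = -2.80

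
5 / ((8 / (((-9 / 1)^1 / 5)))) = -9 / 8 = -1.12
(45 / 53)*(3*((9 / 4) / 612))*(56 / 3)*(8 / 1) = 1260 / 901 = 1.40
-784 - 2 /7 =-5490 /7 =-784.29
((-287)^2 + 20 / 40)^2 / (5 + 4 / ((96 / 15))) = 6030875138 / 5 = 1206175027.60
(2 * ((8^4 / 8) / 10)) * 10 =1024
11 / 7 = 1.57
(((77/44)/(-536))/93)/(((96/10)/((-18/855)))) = 0.00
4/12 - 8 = -23/3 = -7.67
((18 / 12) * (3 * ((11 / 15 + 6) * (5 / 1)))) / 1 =303 / 2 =151.50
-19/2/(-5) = 19/10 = 1.90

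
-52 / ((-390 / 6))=4 / 5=0.80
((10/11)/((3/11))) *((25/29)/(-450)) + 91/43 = 71038/33669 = 2.11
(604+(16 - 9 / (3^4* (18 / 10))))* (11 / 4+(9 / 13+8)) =29877925 / 4212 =7093.52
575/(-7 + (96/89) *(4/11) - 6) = -562925/12343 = -45.61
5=5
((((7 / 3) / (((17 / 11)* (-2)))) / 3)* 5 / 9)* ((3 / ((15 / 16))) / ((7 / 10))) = -880 / 1377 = -0.64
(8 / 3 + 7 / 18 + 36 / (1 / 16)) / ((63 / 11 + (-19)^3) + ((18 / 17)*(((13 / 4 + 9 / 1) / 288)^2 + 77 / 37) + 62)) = -42198593536 / 494752341679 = -0.09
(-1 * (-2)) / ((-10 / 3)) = -3 / 5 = -0.60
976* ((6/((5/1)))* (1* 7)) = 8198.40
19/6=3.17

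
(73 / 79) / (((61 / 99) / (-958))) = -1436.70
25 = 25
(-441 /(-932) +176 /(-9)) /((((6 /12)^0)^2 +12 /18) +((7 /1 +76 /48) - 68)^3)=7683024 /84454162561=0.00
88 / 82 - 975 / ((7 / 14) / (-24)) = 1918844 / 41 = 46801.07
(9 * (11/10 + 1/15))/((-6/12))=-21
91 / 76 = 1.20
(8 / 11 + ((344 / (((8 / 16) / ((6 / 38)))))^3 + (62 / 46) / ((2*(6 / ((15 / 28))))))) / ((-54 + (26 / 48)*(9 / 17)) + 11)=-4235618249785267 / 141127203602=-30012.77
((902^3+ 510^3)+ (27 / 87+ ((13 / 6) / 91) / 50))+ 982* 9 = 866530646.31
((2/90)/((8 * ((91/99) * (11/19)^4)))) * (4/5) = 130321/6056050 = 0.02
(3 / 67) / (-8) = -3 / 536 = -0.01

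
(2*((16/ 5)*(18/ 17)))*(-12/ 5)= -6912/ 425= -16.26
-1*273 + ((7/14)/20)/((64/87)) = -698793/2560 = -272.97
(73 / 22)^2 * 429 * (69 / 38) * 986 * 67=473675737509 / 836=566597772.14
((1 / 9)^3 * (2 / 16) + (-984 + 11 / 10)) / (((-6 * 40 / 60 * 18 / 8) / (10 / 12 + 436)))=75121421939 / 1574640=47707.05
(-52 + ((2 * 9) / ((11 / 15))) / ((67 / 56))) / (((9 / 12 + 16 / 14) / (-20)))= 12994240 / 39061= 332.67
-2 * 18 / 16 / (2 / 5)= -5.62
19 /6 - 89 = -515 /6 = -85.83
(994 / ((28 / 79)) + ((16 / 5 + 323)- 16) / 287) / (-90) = -8052017 / 258300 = -31.17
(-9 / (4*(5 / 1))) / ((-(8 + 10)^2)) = 1 / 720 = 0.00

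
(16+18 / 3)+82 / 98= 1119 / 49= 22.84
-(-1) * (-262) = -262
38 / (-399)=-2 / 21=-0.10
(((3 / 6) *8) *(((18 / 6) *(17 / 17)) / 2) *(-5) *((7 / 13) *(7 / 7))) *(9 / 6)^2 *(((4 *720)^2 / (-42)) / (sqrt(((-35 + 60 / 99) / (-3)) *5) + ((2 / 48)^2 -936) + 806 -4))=-45632506208256000 / 849162173327 -51597803520000 *sqrt(2497) / 849162173327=-56774.61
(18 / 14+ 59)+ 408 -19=3145 / 7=449.29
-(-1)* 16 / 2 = 8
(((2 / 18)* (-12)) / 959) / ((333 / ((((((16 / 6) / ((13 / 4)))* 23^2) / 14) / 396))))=-8464 / 25892974107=-0.00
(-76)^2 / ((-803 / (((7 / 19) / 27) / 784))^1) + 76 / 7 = 235391 / 21681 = 10.86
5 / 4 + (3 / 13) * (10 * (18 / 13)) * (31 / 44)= 26035 / 7436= 3.50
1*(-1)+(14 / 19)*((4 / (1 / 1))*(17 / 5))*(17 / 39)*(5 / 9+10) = 15833 / 351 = 45.11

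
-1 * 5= -5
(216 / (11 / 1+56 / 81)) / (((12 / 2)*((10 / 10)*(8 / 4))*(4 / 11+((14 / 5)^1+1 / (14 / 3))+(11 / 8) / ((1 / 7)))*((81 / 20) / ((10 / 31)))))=11088000 / 1175718493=0.01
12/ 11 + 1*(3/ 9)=47/ 33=1.42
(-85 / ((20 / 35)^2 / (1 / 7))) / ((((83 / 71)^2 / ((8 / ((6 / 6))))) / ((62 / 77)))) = -175.29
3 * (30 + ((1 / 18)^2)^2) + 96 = 6508513 / 34992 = 186.00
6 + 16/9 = 7.78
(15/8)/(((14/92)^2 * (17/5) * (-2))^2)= 75.62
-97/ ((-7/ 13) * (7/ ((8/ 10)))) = 20.59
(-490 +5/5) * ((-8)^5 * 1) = 16023552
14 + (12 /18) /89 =14.01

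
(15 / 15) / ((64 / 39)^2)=1521 / 4096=0.37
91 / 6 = 15.17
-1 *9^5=-59049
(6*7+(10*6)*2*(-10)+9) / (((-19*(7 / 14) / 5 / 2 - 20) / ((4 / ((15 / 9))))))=55152 / 419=131.63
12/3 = 4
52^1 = 52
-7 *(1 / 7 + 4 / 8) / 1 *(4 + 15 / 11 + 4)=-927 / 22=-42.14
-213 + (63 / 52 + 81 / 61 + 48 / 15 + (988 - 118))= 10511047 / 15860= 662.74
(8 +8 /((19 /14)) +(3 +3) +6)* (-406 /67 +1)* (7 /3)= -389172 /1273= -305.71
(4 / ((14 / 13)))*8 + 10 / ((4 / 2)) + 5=278 / 7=39.71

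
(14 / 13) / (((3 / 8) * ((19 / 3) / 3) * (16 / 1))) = 21 / 247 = 0.09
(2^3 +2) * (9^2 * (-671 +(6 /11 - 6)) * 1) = -6027210 /11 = -547928.18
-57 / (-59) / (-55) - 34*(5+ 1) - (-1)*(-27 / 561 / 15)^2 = -10523077584 / 51579275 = -204.02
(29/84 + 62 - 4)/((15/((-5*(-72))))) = 9802/7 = 1400.29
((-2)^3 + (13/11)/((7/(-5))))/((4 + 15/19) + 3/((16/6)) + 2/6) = -310536/219373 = -1.42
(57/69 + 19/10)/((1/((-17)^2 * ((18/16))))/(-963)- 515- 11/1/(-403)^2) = -255061125900009/48184999240119100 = -0.01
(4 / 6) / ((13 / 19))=38 / 39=0.97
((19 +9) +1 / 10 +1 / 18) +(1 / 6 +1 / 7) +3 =19823 / 630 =31.47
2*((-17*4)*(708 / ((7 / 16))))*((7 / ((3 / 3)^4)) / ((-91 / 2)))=33859.52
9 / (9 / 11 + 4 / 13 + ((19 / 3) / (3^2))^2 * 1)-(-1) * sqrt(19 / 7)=sqrt(133) / 7 + 938223 / 168992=7.20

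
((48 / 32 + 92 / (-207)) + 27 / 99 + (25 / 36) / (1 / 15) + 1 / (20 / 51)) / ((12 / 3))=1769 / 495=3.57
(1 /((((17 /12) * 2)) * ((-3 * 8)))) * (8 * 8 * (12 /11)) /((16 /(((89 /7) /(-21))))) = 356 /9163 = 0.04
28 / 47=0.60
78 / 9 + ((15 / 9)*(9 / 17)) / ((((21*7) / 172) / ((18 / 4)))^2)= 4056622 / 122451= 33.13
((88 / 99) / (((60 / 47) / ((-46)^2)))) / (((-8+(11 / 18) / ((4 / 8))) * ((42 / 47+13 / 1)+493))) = -1168561 / 2724870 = -0.43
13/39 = 0.33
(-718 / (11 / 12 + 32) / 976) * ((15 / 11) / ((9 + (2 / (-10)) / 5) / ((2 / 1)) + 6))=-0.00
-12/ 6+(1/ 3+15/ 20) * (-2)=-25/ 6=-4.17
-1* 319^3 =-32461759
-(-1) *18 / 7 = 18 / 7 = 2.57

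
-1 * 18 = -18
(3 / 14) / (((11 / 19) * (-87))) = -19 / 4466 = -0.00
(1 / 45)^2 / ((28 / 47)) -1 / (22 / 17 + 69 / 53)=-50976767 / 132621300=-0.38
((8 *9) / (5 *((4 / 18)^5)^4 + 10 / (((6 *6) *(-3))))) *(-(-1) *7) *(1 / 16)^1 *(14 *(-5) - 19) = 68168030228932199787207 / 2251419529444501055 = 30277.80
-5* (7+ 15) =-110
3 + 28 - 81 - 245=-295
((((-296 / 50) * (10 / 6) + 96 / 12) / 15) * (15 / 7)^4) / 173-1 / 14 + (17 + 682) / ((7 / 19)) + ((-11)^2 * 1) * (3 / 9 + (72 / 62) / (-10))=106147809443 / 55185270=1923.48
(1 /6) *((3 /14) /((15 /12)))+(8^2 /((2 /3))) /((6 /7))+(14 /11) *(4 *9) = 60771 /385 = 157.85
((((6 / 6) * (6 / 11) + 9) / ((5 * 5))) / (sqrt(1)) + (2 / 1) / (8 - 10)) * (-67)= 2278 / 55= 41.42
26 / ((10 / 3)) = 39 / 5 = 7.80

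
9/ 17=0.53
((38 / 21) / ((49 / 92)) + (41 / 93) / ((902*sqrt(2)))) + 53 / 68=sqrt(2) / 4092 + 292265 / 69972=4.18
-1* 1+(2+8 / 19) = 27 / 19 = 1.42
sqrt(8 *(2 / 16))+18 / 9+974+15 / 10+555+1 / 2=1534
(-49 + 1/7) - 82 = -916/7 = -130.86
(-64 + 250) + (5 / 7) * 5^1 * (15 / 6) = 2729 / 14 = 194.93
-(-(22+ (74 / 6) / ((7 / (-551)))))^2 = -900239.51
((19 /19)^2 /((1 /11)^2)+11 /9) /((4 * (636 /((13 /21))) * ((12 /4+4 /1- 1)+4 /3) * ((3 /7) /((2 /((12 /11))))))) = 0.02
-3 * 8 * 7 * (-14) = 2352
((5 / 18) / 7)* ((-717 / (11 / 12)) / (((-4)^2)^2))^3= -1.13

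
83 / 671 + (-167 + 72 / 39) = -1439558 / 8723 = -165.03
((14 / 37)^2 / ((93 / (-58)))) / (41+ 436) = -11368 / 60730209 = -0.00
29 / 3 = 9.67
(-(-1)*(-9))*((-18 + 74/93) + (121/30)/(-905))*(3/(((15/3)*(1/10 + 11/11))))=130353759/1543025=84.48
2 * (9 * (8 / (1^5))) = 144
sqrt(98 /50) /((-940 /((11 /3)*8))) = -154 /3525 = -0.04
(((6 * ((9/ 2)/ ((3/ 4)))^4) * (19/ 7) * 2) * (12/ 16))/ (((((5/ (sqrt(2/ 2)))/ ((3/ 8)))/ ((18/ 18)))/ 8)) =664848/ 35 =18995.66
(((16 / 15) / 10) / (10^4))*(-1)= -1 / 93750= -0.00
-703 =-703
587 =587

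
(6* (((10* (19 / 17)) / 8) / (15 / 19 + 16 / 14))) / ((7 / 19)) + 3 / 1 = 129099 / 8738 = 14.77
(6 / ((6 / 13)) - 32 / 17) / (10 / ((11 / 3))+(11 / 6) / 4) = 3.49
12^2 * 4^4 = 36864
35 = 35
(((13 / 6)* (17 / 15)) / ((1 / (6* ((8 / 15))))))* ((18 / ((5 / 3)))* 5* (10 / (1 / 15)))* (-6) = -381888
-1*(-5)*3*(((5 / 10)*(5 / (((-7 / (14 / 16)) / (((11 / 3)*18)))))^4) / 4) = 11118009375 / 2048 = 5428715.52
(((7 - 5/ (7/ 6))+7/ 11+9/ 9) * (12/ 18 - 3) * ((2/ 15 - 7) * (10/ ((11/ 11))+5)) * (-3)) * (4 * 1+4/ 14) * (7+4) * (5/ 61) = -5175750/ 427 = -12121.19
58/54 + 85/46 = 3629/1242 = 2.92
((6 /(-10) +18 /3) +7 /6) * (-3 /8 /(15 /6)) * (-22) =2167 /100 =21.67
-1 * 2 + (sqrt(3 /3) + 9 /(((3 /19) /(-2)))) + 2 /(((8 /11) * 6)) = -2749 /24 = -114.54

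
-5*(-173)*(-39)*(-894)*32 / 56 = 120636360 / 7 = 17233765.71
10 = 10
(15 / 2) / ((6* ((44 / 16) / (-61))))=-305 / 11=-27.73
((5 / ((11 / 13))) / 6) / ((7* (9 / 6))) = 65 / 693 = 0.09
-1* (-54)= 54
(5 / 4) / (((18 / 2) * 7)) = 0.02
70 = 70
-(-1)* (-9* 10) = -90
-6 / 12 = -1 / 2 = -0.50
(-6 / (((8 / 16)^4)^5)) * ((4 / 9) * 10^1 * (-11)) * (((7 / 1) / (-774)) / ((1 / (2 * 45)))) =-32296140800 / 129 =-250357680.62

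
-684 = -684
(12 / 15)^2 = 16 / 25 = 0.64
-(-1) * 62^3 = 238328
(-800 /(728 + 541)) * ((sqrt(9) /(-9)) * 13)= 2.73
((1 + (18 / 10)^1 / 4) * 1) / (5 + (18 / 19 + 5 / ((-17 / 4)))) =9367 / 30820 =0.30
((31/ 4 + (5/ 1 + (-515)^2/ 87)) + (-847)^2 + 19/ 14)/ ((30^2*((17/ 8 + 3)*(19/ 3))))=1755068989/ 71161650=24.66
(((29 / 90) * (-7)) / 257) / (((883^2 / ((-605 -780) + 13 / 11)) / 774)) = 132872838 / 11020904015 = 0.01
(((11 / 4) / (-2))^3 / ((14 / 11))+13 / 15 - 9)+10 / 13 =-13148243 / 1397760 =-9.41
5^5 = 3125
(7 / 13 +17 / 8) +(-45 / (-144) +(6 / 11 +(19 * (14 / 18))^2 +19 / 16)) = 20672563 / 92664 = 223.09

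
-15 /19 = -0.79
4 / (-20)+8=39 / 5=7.80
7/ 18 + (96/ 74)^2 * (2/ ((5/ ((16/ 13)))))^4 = 0.49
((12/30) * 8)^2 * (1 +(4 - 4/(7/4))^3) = 530176/8575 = 61.83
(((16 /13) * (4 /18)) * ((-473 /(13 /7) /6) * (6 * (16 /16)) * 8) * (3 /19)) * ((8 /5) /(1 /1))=-6780928 /48165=-140.79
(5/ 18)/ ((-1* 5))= -1/ 18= -0.06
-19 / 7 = -2.71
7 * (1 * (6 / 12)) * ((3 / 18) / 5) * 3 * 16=28 / 5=5.60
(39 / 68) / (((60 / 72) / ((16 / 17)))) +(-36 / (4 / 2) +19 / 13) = -298507 / 18785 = -15.89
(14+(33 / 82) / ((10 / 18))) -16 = -523 / 410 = -1.28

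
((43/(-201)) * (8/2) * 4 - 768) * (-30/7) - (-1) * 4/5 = 7754676/2345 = 3306.90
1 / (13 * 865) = 1 / 11245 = 0.00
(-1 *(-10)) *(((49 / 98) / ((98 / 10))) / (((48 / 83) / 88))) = 77.64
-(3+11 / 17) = -62 / 17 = -3.65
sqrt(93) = 9.64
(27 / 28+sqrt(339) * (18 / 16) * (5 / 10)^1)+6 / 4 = 69 / 28+9 * sqrt(339) / 16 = 12.82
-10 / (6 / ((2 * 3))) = -10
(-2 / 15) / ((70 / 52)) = -52 / 525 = -0.10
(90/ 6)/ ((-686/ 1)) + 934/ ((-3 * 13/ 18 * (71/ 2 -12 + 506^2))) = -107551893/ 4567077242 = -0.02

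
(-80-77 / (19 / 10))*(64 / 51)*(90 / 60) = -73280 / 323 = -226.87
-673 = -673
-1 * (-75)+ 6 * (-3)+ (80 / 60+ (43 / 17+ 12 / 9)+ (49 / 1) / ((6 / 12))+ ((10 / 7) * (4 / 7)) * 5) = 164.28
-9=-9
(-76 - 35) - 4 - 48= -163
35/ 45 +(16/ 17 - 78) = -76.28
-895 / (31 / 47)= -42065 / 31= -1356.94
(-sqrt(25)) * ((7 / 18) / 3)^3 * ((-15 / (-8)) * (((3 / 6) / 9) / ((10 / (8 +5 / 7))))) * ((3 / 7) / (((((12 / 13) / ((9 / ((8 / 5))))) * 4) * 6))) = -0.00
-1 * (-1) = 1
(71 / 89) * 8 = 568 / 89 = 6.38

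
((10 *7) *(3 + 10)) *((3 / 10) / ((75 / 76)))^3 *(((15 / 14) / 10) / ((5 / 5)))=1070004 / 390625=2.74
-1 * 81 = -81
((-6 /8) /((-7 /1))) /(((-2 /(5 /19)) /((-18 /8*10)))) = 675 /2128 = 0.32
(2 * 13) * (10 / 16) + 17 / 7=18.68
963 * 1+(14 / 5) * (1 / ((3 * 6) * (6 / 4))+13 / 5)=655009 / 675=970.38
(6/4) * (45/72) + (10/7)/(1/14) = 335/16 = 20.94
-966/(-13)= 74.31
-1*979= -979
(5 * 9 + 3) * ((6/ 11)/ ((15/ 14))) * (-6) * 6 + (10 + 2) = -47724/ 55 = -867.71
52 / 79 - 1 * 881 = -69547 / 79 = -880.34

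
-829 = -829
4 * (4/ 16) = 1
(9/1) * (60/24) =45/2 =22.50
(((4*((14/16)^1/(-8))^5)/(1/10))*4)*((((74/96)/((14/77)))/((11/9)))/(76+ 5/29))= -270508665/2371895689216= -0.00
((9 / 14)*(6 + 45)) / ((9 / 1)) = 3.64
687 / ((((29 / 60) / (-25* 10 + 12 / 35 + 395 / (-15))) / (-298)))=23731019016 / 203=116901571.51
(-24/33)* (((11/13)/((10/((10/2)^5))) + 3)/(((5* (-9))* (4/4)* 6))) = 13906/19305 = 0.72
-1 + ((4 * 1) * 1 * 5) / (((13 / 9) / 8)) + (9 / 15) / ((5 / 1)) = 35714 / 325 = 109.89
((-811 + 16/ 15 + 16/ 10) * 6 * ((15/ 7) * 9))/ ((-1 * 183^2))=72750/ 26047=2.79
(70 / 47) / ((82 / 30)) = 1050 / 1927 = 0.54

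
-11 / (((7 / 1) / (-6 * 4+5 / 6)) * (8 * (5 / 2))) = 1529 / 840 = 1.82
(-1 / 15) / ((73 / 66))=-22 / 365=-0.06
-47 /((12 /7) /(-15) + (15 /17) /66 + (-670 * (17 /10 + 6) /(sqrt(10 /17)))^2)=-307615 /296134923386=-0.00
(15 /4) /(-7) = -15 /28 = -0.54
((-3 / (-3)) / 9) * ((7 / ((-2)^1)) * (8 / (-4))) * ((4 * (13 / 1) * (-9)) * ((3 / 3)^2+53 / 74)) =-23114 / 37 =-624.70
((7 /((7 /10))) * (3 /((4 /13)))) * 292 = 28470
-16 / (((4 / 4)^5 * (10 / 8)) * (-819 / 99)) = 704 / 455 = 1.55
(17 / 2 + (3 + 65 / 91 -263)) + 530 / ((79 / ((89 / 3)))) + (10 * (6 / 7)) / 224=-4804801 / 92904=-51.72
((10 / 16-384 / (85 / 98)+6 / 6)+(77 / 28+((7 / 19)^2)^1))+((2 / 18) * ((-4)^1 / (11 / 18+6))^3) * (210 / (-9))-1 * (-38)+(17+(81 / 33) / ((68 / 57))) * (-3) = -456.82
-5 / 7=-0.71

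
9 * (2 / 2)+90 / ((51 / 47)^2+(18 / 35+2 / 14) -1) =2513031 / 21509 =116.84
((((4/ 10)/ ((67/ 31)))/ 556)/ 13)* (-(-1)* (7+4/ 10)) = 1147/ 6053450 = 0.00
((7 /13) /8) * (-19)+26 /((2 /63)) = 85043 /104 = 817.72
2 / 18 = 1 / 9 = 0.11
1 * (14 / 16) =7 / 8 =0.88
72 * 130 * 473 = 4427280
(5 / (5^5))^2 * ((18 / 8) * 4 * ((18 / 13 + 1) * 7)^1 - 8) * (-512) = -946688 / 5078125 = -0.19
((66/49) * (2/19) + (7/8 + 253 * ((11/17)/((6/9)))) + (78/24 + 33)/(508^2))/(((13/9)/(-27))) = -978909739325937/212387704256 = -4609.07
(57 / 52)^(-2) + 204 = 665500 / 3249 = 204.83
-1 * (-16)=16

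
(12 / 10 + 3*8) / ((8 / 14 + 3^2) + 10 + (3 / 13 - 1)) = 11466 / 8555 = 1.34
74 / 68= 37 / 34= 1.09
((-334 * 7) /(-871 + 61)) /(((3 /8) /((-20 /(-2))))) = 18704 /243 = 76.97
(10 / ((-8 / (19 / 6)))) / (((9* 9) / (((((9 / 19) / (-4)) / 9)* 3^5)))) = 5 / 32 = 0.16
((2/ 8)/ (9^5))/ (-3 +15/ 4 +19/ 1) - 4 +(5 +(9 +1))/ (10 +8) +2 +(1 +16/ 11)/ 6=-38873914/ 51313581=-0.76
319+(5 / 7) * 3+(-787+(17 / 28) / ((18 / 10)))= -117311 / 252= -465.52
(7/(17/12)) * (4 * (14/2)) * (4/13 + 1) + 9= 2469/13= 189.92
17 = 17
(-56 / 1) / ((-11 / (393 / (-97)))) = -20.63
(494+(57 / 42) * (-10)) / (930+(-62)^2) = 0.10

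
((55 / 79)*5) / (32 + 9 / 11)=3025 / 28519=0.11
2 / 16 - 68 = -543 / 8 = -67.88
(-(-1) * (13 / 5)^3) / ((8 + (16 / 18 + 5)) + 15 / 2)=39546 / 48125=0.82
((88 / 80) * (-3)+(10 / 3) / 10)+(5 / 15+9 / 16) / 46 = -32537 / 11040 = -2.95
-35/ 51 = -0.69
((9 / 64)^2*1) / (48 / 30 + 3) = 405 / 94208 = 0.00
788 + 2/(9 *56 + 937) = 788.00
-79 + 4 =-75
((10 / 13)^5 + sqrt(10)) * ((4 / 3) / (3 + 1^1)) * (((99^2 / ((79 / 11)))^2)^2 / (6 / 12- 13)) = -90066033807461187894 * sqrt(10) / 973752025- 360264135229844751576000 / 14461892424733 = -317402377842.97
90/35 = 18/7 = 2.57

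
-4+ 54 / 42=-19 / 7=-2.71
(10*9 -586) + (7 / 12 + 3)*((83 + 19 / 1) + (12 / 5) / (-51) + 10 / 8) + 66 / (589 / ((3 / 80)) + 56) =-3043195103 / 24116880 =-126.19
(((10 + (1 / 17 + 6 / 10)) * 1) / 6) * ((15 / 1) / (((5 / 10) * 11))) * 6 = 5436 / 187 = 29.07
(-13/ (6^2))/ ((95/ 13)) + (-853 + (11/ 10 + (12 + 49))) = -2705047/ 3420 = -790.95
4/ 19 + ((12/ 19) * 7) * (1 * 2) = 172/ 19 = 9.05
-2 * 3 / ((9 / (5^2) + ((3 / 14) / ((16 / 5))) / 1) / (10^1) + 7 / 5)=-4.16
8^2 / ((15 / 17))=1088 / 15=72.53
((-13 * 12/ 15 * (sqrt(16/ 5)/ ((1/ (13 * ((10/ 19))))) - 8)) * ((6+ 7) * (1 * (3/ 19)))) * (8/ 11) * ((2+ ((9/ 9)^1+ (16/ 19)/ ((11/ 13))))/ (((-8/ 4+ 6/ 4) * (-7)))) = 43350528/ 305767 - 563556864 * sqrt(5)/ 5809573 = -75.13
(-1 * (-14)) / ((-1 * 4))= -7 / 2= -3.50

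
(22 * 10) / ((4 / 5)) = 275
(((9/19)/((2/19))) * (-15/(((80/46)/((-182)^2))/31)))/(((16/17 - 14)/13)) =11743758117/296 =39674858.50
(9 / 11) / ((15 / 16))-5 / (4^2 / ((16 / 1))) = -227 / 55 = -4.13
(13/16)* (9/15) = 39/80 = 0.49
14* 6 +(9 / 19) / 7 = 11181 / 133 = 84.07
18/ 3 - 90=-84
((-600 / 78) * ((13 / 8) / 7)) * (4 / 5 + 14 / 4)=-215 / 28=-7.68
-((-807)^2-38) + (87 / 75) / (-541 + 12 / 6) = -8775068254 / 13475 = -651211.00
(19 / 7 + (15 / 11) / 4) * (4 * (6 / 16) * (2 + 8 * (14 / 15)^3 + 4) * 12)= 19856041 / 28875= 687.66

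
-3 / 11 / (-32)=3 / 352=0.01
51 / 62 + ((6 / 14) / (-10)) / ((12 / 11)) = 6799 / 8680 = 0.78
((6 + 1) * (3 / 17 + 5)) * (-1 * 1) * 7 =-253.65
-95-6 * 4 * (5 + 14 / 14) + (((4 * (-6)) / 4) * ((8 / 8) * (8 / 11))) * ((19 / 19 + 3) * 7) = -3973 / 11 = -361.18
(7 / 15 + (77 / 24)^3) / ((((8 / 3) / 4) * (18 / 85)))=237.23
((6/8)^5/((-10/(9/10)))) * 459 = -1003833/102400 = -9.80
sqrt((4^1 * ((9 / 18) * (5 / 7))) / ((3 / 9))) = 2.07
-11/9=-1.22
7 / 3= 2.33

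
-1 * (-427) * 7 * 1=2989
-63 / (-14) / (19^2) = 9 / 722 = 0.01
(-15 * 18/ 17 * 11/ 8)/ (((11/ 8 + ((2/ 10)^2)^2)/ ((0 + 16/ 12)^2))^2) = -88000000000/ 2416160139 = -36.42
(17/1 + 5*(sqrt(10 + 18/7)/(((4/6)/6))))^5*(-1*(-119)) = 46929345494881/7 + 54132453626850*sqrt(154)/49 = 20413704114900.20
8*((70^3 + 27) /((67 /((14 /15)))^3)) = 7530128704 /1015075125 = 7.42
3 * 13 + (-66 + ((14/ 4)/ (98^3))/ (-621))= -4508847505/ 166994352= -27.00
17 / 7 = 2.43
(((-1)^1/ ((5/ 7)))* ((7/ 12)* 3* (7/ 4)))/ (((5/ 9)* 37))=-3087/ 14800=-0.21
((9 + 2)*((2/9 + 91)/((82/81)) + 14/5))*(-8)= -1676092/205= -8176.06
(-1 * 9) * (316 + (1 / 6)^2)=-2844.25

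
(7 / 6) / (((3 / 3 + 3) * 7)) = 1 / 24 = 0.04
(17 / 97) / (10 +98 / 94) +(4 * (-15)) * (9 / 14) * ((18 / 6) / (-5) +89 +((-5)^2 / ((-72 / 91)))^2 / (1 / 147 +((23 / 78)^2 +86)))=-11163302153800201 / 2894303243496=-3856.99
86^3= 636056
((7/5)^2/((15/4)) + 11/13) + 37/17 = 293816/82875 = 3.55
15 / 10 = 3 / 2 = 1.50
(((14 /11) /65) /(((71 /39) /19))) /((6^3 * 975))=133 /137065500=0.00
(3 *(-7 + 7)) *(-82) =0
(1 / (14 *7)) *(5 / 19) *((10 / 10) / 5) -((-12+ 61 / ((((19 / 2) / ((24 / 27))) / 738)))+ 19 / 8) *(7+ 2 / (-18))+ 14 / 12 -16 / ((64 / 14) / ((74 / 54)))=-2911344599 / 100548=-28954.77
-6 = -6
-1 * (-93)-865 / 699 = 64142 / 699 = 91.76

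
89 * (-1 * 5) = -445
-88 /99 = -8 /9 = -0.89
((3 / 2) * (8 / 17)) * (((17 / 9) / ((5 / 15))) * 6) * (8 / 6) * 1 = 32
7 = 7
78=78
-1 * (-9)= 9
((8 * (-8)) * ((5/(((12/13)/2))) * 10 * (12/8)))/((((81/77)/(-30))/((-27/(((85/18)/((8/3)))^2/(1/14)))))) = -52715520/289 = -182406.64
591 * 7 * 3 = 12411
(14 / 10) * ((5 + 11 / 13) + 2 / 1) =714 / 65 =10.98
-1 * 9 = -9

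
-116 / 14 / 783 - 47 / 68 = -0.70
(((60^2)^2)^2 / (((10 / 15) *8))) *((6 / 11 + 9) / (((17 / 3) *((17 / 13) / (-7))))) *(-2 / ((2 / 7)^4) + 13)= 259199541783000000000 / 3179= 81534929783894306.39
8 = 8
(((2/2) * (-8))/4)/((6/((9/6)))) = -1/2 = -0.50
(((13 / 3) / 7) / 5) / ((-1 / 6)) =-26 / 35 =-0.74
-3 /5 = -0.60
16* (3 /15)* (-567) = -1814.40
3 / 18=1 / 6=0.17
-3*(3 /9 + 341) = -1024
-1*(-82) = 82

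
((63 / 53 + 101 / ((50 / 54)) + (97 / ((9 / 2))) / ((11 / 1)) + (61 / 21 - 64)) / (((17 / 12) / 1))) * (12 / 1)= 751226128 / 1734425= 433.13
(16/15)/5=16/75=0.21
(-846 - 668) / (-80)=757 / 40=18.92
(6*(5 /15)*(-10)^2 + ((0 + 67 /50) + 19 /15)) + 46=37291 /150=248.61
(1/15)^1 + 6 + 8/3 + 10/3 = 181/15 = 12.07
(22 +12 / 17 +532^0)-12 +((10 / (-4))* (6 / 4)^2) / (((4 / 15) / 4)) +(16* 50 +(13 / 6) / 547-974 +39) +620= 92023241 / 223176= 412.33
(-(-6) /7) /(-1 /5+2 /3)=90 /49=1.84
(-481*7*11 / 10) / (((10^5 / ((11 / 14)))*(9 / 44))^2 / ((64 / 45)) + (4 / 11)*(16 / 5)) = -542258717 / 69767578295368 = -0.00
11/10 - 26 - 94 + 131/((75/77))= 2339/150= 15.59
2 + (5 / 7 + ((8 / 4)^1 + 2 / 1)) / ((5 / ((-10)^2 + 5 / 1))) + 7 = 108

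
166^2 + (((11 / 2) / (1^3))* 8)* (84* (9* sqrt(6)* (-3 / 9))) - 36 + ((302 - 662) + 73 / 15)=407473 / 15 - 11088* sqrt(6)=4.92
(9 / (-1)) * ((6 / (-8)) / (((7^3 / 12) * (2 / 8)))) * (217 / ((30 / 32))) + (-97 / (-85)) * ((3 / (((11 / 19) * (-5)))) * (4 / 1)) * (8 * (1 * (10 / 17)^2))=2721585984 / 13240535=205.55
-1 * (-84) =84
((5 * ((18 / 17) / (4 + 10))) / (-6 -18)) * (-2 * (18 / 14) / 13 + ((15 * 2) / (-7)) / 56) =10485 / 2425696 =0.00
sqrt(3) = 1.73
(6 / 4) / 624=1 / 416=0.00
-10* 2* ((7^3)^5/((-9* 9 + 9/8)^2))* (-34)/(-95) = -41322775382543872/7758099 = -5326404752.32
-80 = -80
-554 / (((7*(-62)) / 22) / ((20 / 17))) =121880 / 3689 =33.04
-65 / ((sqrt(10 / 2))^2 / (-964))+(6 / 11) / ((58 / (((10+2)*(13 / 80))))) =79954277 / 6380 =12532.02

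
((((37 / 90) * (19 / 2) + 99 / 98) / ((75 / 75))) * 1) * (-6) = -43357 / 1470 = -29.49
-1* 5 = -5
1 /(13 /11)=11 /13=0.85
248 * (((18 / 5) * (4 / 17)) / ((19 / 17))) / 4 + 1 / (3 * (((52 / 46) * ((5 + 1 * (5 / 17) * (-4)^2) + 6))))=93004409 / 1978470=47.01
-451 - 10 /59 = -451.17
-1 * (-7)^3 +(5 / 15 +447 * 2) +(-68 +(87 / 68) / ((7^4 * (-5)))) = 2863720459 / 2449020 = 1169.33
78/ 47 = 1.66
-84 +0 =-84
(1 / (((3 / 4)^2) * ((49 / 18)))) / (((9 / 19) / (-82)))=-49856 / 441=-113.05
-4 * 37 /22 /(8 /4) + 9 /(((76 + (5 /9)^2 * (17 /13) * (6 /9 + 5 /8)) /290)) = 654006781 /21272317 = 30.74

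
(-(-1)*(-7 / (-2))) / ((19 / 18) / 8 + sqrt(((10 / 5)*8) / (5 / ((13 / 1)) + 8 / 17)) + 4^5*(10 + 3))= 6762989016 / 25722797890015 -32256*sqrt(4641) / 25722797890015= 0.00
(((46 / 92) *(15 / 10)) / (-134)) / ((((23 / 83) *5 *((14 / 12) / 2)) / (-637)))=67977 / 15410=4.41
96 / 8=12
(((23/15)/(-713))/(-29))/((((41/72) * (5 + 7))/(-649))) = -1298/184295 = -0.01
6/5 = 1.20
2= 2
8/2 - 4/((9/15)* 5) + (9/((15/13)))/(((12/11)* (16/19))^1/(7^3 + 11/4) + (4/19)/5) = 1271705/7188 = 176.92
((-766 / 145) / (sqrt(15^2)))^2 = 586756 / 4730625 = 0.12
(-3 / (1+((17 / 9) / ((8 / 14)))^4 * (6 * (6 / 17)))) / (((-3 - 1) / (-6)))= -209952 / 11842769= -0.02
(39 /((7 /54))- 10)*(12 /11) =24432 /77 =317.30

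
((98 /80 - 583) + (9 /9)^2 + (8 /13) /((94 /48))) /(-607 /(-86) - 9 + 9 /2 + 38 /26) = -610017823 /4224360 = -144.40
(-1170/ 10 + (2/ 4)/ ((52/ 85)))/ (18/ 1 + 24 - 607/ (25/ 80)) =60415/ 988208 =0.06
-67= -67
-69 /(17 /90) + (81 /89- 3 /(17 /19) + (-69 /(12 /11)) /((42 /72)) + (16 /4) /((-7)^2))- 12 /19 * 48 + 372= -189315785 /1408603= -134.40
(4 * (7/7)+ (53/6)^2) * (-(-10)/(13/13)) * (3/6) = 14765/36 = 410.14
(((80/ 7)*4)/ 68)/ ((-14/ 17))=-40/ 49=-0.82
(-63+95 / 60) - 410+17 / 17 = -5645 / 12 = -470.42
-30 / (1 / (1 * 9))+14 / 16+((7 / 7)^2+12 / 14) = -14967 / 56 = -267.27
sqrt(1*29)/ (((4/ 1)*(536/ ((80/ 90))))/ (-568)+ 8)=142*sqrt(29)/ 533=1.43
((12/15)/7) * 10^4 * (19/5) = 30400/7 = 4342.86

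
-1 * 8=-8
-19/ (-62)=19/ 62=0.31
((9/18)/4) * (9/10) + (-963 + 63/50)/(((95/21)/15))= -24234993/7600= -3188.81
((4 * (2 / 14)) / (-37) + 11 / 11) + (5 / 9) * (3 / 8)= 7415 / 6216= 1.19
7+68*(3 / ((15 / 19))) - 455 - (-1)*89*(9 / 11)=-6423 / 55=-116.78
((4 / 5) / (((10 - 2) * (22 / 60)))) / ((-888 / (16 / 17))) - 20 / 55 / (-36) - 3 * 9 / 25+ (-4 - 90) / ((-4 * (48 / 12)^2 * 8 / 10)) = 152588749 / 199267200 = 0.77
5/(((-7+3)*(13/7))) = -0.67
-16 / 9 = -1.78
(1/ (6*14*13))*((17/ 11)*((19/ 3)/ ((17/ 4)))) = 19/ 9009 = 0.00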